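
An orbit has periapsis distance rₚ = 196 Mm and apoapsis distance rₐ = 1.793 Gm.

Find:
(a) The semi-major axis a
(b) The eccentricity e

Convert to SI: rₚ = 196 Mm = 1.96e+08 m; rₐ = 1.793 Gm = 1.793e+09 m.
(a) a = (rₚ + rₐ) / 2 = (1.96e+08 + 1.793e+09) / 2 ≈ 9.945e+08 m = 994.5 Mm.
(b) e = (rₐ − rₚ) / (rₐ + rₚ) = (1.793e+09 − 1.96e+08) / (1.793e+09 + 1.96e+08) ≈ 0.8029.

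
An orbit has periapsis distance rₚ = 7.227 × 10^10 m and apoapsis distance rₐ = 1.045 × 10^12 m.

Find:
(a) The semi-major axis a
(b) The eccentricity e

(a) a = (rₚ + rₐ) / 2 = (7.227e+10 + 1.045e+12) / 2 ≈ 5.586e+11 m = 5.586 × 10^11 m.
(b) e = (rₐ − rₚ) / (rₐ + rₚ) = (1.045e+12 − 7.227e+10) / (1.045e+12 + 7.227e+10) ≈ 0.8706.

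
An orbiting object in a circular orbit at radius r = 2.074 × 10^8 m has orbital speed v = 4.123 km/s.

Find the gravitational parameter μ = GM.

Convert to SI: v = 4.123 km/s = 4123 m/s.
For a circular orbit v² = GM/r, so GM = v² · r.
GM = (4123)² · 2.074e+08 m³/s² ≈ 3.526e+15 m³/s² = 3.526 × 10^15 m³/s².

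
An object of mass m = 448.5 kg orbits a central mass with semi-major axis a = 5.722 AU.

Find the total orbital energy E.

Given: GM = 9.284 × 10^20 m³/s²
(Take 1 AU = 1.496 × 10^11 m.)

Convert to SI: a = 5.722 AU = 8.56011e+11 m.
E = −GMm / (2a).
E = −9.284e+20 · 448.5 / (2 · 8.56011e+11) J ≈ -2.432e+11 J = -243.2 GJ.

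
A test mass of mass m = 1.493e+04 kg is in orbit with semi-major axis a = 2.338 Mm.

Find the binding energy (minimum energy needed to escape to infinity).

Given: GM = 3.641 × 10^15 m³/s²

Convert to SI: a = 2.338 Mm = 2.338e+06 m.
Total orbital energy is E = −GMm/(2a); binding energy is E_bind = −E = GMm/(2a).
E_bind = 3.641e+15 · 1.493e+04 / (2 · 2.338e+06) J ≈ 1.163e+13 J = 11.63 TJ.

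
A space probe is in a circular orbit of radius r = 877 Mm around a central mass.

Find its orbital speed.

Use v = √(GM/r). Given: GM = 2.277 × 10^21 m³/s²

Convert to SI: r = 877 Mm = 8.77e+08 m.
For a circular orbit, gravity supplies the centripetal force, so v = √(GM / r).
v = √(2.277e+21 / 8.77e+08) m/s ≈ 1.611e+06 m/s = 1611 km/s.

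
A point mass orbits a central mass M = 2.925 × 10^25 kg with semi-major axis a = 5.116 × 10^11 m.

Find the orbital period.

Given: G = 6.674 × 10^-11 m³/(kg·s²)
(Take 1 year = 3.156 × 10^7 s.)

GM = G · M = 6.674e-11 · 2.925e+25 = 1.95214e+15 m³/s².
Kepler's third law: T = 2π √(a³ / GM).
Substituting a = 5.116e+11 m and GM = 1.95214e+15 m³/s²:
T = 2π √((5.116e+11)³ / 1.95214e+15) s
T ≈ 5.204e+10 s = 1649 years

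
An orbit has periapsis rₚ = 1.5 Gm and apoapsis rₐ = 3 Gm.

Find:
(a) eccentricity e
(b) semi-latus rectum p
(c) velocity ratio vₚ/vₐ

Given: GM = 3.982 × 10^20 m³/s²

Convert to SI: rₚ = 1.5 Gm = 1.5e+09 m; rₐ = 3 Gm = 3e+09 m.
(a) e = (rₐ − rₚ)/(rₐ + rₚ) = (3e+09 − 1.5e+09)/(3e+09 + 1.5e+09) ≈ 0.3333
(b) From a = (rₚ + rₐ)/2 = 2.25e+09 m and e = (rₐ − rₚ)/(rₐ + rₚ) = 0.333333, p = a(1 − e²) = 2.25e+09 · (1 − (0.333333)²) ≈ 2e+09 m
(c) Conservation of angular momentum (rₚvₚ = rₐvₐ) gives vₚ/vₐ = rₐ/rₚ = 3e+09/1.5e+09 ≈ 2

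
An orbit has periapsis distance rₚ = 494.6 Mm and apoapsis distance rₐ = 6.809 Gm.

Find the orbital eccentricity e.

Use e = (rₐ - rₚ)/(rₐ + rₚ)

Convert to SI: rₚ = 494.6 Mm = 4.946e+08 m; rₐ = 6.809 Gm = 6.809e+09 m.
e = (rₐ − rₚ) / (rₐ + rₚ).
e = (6.809e+09 − 4.946e+08) / (6.809e+09 + 4.946e+08) = 6.3144e+09 / 7.3036e+09 ≈ 0.8646.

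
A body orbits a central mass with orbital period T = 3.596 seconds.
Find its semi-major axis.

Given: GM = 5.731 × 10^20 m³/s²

Invert Kepler's third law: a = (GM · T² / (4π²))^(1/3).
Substituting T = 3.596 s and GM = 5.731e+20 m³/s²:
a = (5.731e+20 · (3.596)² / (4π²))^(1/3) m
a ≈ 5.726e+06 m = 5.726 Mm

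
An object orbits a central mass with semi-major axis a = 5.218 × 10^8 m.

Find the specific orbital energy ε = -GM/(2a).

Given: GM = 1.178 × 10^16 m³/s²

ε = −GM / (2a).
ε = −1.178e+16 / (2 · 5.218e+08) J/kg ≈ -1.129e+07 J/kg = -11.29 MJ/kg.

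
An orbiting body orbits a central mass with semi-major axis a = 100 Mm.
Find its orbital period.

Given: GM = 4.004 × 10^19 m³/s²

Convert to SI: a = 100 Mm = 1e+08 m.
Kepler's third law: T = 2π √(a³ / GM).
Substituting a = 1e+08 m and GM = 4.004e+19 m³/s²:
T = 2π √((1e+08)³ / 4.004e+19) s
T ≈ 993 s = 16.55 minutes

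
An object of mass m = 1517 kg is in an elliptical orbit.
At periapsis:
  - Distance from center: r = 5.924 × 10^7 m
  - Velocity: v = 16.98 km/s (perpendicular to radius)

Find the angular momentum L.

Convert to SI: v = 16.98 km/s = 16980 m/s.
Since v is perpendicular to r, L = m · v · r.
L = 1517 · 16980 · 5.924e+07 kg·m²/s ≈ 1.526e+15 kg·m²/s.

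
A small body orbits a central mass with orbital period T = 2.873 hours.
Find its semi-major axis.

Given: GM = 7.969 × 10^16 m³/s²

Convert to SI: T = 2.873 hours = 10342.8 s.
Invert Kepler's third law: a = (GM · T² / (4π²))^(1/3).
Substituting T = 10342.8 s and GM = 7.969e+16 m³/s²:
a = (7.969e+16 · (10342.8)² / (4π²))^(1/3) m
a ≈ 5.999e+07 m = 59.99 Mm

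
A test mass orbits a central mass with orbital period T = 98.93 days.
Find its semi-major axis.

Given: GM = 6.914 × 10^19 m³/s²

Convert to SI: T = 98.93 days = 8.54755e+06 s.
Invert Kepler's third law: a = (GM · T² / (4π²))^(1/3).
Substituting T = 8.54755e+06 s and GM = 6.914e+19 m³/s²:
a = (6.914e+19 · (8.54755e+06)² / (4π²))^(1/3) m
a ≈ 5.039e+10 m = 50.39 Gm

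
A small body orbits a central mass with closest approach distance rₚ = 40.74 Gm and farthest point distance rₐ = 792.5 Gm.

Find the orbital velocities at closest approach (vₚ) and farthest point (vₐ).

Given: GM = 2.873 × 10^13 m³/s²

Convert to SI: rₚ = 40.74 Gm = 4.074e+10 m; rₐ = 792.5 Gm = 7.925e+11 m.
Use the vis-viva equation v² = GM(2/r − 1/a) with a = (rₚ + rₐ)/2 = (4.074e+10 + 7.925e+11)/2 = 4.1662e+11 m.
vₚ = √(GM · (2/rₚ − 1/a)) = √(2.873e+13 · (2/4.074e+10 − 1/4.1662e+11)) m/s ≈ 36.63 m/s = 36.63 m/s.
vₐ = √(GM · (2/rₐ − 1/a)) = √(2.873e+13 · (2/7.925e+11 − 1/4.1662e+11)) m/s ≈ 1.883 m/s = 1.883 m/s.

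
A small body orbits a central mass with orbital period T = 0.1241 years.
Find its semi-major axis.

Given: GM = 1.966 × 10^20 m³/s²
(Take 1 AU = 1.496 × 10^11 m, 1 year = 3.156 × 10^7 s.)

Convert to SI: T = 0.1241 years = 3.9166e+06 s.
Invert Kepler's third law: a = (GM · T² / (4π²))^(1/3).
Substituting T = 3.9166e+06 s and GM = 1.966e+20 m³/s²:
a = (1.966e+20 · (3.9166e+06)² / (4π²))^(1/3) m
a ≈ 4.243e+10 m = 0.2836 AU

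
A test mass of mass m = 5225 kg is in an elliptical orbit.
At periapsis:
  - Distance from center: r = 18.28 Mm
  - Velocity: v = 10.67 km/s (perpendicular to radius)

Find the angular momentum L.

Convert to SI: r = 18.28 Mm = 1.828e+07 m; v = 10.67 km/s = 10670 m/s.
Since v is perpendicular to r, L = m · v · r.
L = 5225 · 10670 · 1.828e+07 kg·m²/s ≈ 1.019e+15 kg·m²/s.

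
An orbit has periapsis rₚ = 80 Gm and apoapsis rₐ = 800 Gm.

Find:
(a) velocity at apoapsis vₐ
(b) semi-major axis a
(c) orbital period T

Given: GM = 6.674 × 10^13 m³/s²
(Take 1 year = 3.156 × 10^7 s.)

Convert to SI: rₚ = 80 Gm = 8e+10 m; rₐ = 800 Gm = 8e+11 m.
(a) With a = (rₚ + rₐ)/2 = 4.4e+11 m, vₐ = √(GM (2/rₐ − 1/a)) = √(6.674e+13 · (2/8e+11 − 1/4.4e+11)) m/s ≈ 3.895 m/s
(b) a = (rₚ + rₐ)/2 = (8e+10 + 8e+11)/2 ≈ 4.4e+11 m
(c) With a = (rₚ + rₐ)/2 = 4.4e+11 m, T = 2π √(a³/GM) = 2π √((4.4e+11)³/6.674e+13) s ≈ 2.245e+11 s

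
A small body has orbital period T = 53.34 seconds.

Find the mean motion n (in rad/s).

n = 2π / T.
n = 2π / 53.34 s ≈ 0.1178 rad/s.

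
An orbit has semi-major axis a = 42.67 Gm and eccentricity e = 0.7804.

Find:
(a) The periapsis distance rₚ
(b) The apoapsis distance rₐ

Convert to SI: a = 42.67 Gm = 4.267e+10 m.
(a) rₚ = a(1 − e) = 4.267e+10 · (1 − 0.7804) = 4.267e+10 · 0.2196 ≈ 9.37e+09 m = 9.37 Gm.
(b) rₐ = a(1 + e) = 4.267e+10 · (1 + 0.7804) = 4.267e+10 · 1.7804 ≈ 7.597e+10 m = 75.97 Gm.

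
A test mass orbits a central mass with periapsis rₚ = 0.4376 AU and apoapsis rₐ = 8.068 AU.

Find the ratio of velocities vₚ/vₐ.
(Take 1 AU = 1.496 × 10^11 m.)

Convert to SI: rₚ = 0.4376 AU = 6.5465e+10 m; rₐ = 8.068 AU = 1.20697e+12 m.
Conservation of angular momentum gives rₚvₚ = rₐvₐ, so vₚ/vₐ = rₐ/rₚ.
vₚ/vₐ = 1.20697e+12 / 6.5465e+10 ≈ 18.44.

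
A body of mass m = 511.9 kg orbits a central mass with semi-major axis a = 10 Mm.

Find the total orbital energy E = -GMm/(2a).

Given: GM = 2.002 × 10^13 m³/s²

Convert to SI: a = 10 Mm = 1e+07 m.
E = −GMm / (2a).
E = −2.002e+13 · 511.9 / (2 · 1e+07) J ≈ -5.124e+08 J = -512.4 MJ.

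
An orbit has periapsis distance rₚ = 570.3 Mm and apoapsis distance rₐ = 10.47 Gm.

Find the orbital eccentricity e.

Convert to SI: rₚ = 570.3 Mm = 5.703e+08 m; rₐ = 10.47 Gm = 1.047e+10 m.
e = (rₐ − rₚ) / (rₐ + rₚ).
e = (1.047e+10 − 5.703e+08) / (1.047e+10 + 5.703e+08) = 9.8997e+09 / 1.10403e+10 ≈ 0.8967.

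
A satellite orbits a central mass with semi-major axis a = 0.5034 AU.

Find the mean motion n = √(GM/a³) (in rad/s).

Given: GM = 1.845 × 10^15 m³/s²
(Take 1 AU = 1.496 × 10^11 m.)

Convert to SI: a = 0.5034 AU = 7.53086e+10 m.
n = √(GM / a³).
n = √(1.845e+15 / (7.53086e+10)³) rad/s ≈ 2.078e-09 rad/s.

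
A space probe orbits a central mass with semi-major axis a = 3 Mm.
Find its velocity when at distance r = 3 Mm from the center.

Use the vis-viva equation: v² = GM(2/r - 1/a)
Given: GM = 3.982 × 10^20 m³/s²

Convert to SI: a = 3 Mm = 3e+06 m; r = 3 Mm = 3e+06 m.
Vis-viva: v = √(GM · (2/r − 1/a)).
2/r − 1/a = 2/3e+06 − 1/3e+06 = 3.33333e-07 m⁻¹.
v = √(3.982e+20 · 3.33333e-07) m/s ≈ 1.152e+07 m/s = 1.152e+04 km/s.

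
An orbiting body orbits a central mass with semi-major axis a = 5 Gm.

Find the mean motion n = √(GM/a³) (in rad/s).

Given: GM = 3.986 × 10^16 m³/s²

Convert to SI: a = 5 Gm = 5e+09 m.
n = √(GM / a³).
n = √(3.986e+16 / (5e+09)³) rad/s ≈ 5.647e-07 rad/s.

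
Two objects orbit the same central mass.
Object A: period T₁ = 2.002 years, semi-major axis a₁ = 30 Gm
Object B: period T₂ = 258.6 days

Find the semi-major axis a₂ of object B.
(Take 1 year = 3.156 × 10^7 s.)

Convert to SI: T₁ = 2.002 years = 6.31831e+07 s; a₁ = 30 Gm = 3e+10 m; T₂ = 258.6 days = 2.2343e+07 s.
Kepler's third law: (T₁/T₂)² = (a₁/a₂)³ ⇒ a₂ = a₁ · (T₂/T₁)^(2/3).
T₂/T₁ = 2.2343e+07 / 6.31831e+07 = 0.353624.
a₂ = 3e+10 · (0.353624)^(2/3) m ≈ 1.5e+10 m = 15 Gm.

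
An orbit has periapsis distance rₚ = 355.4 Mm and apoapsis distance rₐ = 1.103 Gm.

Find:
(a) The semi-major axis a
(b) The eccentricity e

Convert to SI: rₚ = 355.4 Mm = 3.554e+08 m; rₐ = 1.103 Gm = 1.103e+09 m.
(a) a = (rₚ + rₐ) / 2 = (3.554e+08 + 1.103e+09) / 2 ≈ 7.292e+08 m = 729.2 Mm.
(b) e = (rₐ − rₚ) / (rₐ + rₚ) = (1.103e+09 − 3.554e+08) / (1.103e+09 + 3.554e+08) ≈ 0.5126.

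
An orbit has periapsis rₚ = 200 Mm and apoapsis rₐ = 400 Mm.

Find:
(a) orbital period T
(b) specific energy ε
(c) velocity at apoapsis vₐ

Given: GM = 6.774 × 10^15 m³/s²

Convert to SI: rₚ = 200 Mm = 2e+08 m; rₐ = 400 Mm = 4e+08 m.
(a) With a = (rₚ + rₐ)/2 = 3e+08 m, T = 2π √(a³/GM) = 2π √((3e+08)³/6.774e+15) s ≈ 3.967e+05 s
(b) With a = (rₚ + rₐ)/2 = 3e+08 m, ε = −GM/(2a) = −6.774e+15/(2 · 3e+08) J/kg ≈ -1.129e+07 J/kg
(c) With a = (rₚ + rₐ)/2 = 3e+08 m, vₐ = √(GM (2/rₐ − 1/a)) = √(6.774e+15 · (2/4e+08 − 1/3e+08)) m/s ≈ 3360 m/s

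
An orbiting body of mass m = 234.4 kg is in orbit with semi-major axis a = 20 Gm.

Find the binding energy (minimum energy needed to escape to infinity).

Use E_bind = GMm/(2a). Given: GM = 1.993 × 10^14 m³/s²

Convert to SI: a = 20 Gm = 2e+10 m.
Total orbital energy is E = −GMm/(2a); binding energy is E_bind = −E = GMm/(2a).
E_bind = 1.993e+14 · 234.4 / (2 · 2e+10) J ≈ 1.168e+06 J = 1.168 MJ.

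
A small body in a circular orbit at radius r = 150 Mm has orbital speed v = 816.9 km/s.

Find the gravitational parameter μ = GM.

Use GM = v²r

Convert to SI: r = 150 Mm = 1.5e+08 m; v = 816.9 km/s = 816900 m/s.
For a circular orbit v² = GM/r, so GM = v² · r.
GM = (816900)² · 1.5e+08 m³/s² ≈ 1.001e+20 m³/s² = 1.001 × 10^20 m³/s².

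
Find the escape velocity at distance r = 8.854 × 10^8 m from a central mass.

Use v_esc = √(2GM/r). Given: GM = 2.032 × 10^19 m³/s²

Escape velocity comes from setting total energy to zero: ½v² − GM/r = 0 ⇒ v_esc = √(2GM / r).
v_esc = √(2 · 2.032e+19 / 8.854e+08) m/s ≈ 2.142e+05 m/s = 214.2 km/s.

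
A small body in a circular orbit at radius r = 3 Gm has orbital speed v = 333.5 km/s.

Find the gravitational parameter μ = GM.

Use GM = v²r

Convert to SI: r = 3 Gm = 3e+09 m; v = 333.5 km/s = 333500 m/s.
For a circular orbit v² = GM/r, so GM = v² · r.
GM = (333500)² · 3e+09 m³/s² ≈ 3.337e+20 m³/s² = 3.337 × 10^20 m³/s².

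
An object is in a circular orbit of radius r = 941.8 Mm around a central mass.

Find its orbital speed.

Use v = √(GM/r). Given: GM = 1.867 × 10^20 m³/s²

Convert to SI: r = 941.8 Mm = 9.418e+08 m.
For a circular orbit, gravity supplies the centripetal force, so v = √(GM / r).
v = √(1.867e+20 / 9.418e+08) m/s ≈ 4.452e+05 m/s = 445.2 km/s.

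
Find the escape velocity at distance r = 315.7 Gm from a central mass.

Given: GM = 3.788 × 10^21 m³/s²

Convert to SI: r = 315.7 Gm = 3.157e+11 m.
Escape velocity comes from setting total energy to zero: ½v² − GM/r = 0 ⇒ v_esc = √(2GM / r).
v_esc = √(2 · 3.788e+21 / 3.157e+11) m/s ≈ 1.549e+05 m/s = 154.9 km/s.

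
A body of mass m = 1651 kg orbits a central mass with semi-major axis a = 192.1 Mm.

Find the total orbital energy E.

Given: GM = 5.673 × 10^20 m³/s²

Convert to SI: a = 192.1 Mm = 1.921e+08 m.
E = −GMm / (2a).
E = −5.673e+20 · 1651 / (2 · 1.921e+08) J ≈ -2.438e+15 J = -2.438 PJ.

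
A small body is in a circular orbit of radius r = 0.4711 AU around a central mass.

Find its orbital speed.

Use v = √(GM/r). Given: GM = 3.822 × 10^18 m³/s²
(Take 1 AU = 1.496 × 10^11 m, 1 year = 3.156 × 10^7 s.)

Convert to SI: r = 0.4711 AU = 7.04766e+10 m.
For a circular orbit, gravity supplies the centripetal force, so v = √(GM / r).
v = √(3.822e+18 / 7.04766e+10) m/s ≈ 7364 m/s = 1.554 AU/year.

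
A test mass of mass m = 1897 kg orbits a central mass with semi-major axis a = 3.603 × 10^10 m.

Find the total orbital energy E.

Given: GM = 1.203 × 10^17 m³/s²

E = −GMm / (2a).
E = −1.203e+17 · 1897 / (2 · 3.603e+10) J ≈ -3.167e+09 J = -3.167 GJ.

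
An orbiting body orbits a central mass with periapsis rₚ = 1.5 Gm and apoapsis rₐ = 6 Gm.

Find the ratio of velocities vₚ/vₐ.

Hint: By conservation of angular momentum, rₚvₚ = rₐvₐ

Convert to SI: rₚ = 1.5 Gm = 1.5e+09 m; rₐ = 6 Gm = 6e+09 m.
Conservation of angular momentum gives rₚvₚ = rₐvₐ, so vₚ/vₐ = rₐ/rₚ.
vₚ/vₐ = 6e+09 / 1.5e+09 ≈ 4.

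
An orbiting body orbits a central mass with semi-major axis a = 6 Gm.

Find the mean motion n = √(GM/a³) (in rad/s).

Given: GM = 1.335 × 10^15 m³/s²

Convert to SI: a = 6 Gm = 6e+09 m.
n = √(GM / a³).
n = √(1.335e+15 / (6e+09)³) rad/s ≈ 7.862e-08 rad/s.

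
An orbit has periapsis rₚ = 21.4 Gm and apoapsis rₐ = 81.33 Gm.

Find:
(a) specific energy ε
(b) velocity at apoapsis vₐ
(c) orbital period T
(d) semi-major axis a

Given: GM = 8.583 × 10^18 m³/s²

Convert to SI: rₚ = 21.4 Gm = 2.14e+10 m; rₐ = 81.33 Gm = 8.133e+10 m.
(a) With a = (rₚ + rₐ)/2 = 5.1365e+10 m, ε = −GM/(2a) = −8.583e+18/(2 · 5.1365e+10) J/kg ≈ -8.355e+07 J/kg
(b) With a = (rₚ + rₐ)/2 = 5.1365e+10 m, vₐ = √(GM (2/rₐ − 1/a)) = √(8.583e+18 · (2/8.133e+10 − 1/5.1365e+10)) m/s ≈ 6631 m/s
(c) With a = (rₚ + rₐ)/2 = 5.1365e+10 m, T = 2π √(a³/GM) = 2π √((5.1365e+10)³/8.583e+18) s ≈ 2.497e+07 s
(d) a = (rₚ + rₐ)/2 = (2.14e+10 + 8.133e+10)/2 ≈ 5.136e+10 m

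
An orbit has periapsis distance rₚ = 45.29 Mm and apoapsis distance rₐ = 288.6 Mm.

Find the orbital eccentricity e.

Convert to SI: rₚ = 45.29 Mm = 4.529e+07 m; rₐ = 288.6 Mm = 2.886e+08 m.
e = (rₐ − rₚ) / (rₐ + rₚ).
e = (2.886e+08 − 4.529e+07) / (2.886e+08 + 4.529e+07) = 2.4331e+08 / 3.3389e+08 ≈ 0.7287.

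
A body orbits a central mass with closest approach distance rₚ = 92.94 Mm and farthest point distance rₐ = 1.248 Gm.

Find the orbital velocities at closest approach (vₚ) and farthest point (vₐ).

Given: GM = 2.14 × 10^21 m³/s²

Convert to SI: rₚ = 92.94 Mm = 9.294e+07 m; rₐ = 1.248 Gm = 1.248e+09 m.
Use the vis-viva equation v² = GM(2/r − 1/a) with a = (rₚ + rₐ)/2 = (9.294e+07 + 1.248e+09)/2 = 6.7047e+08 m.
vₚ = √(GM · (2/rₚ − 1/a)) = √(2.14e+21 · (2/9.294e+07 − 1/6.7047e+08)) m/s ≈ 6.547e+06 m/s = 6547 km/s.
vₐ = √(GM · (2/rₐ − 1/a)) = √(2.14e+21 · (2/1.248e+09 − 1/6.7047e+08)) m/s ≈ 4.875e+05 m/s = 487.5 km/s.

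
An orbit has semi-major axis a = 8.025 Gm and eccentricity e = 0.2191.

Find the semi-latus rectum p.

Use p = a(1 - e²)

Convert to SI: a = 8.025 Gm = 8.025e+09 m.
p = a (1 − e²).
p = 8.025e+09 · (1 − (0.2191)²) = 8.025e+09 · 0.951995 ≈ 7.64e+09 m = 7.64 Gm.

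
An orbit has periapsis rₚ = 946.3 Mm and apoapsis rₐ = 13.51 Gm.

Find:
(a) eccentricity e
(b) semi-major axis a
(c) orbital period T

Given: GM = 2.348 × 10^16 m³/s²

Convert to SI: rₚ = 946.3 Mm = 9.463e+08 m; rₐ = 13.51 Gm = 1.351e+10 m.
(a) e = (rₐ − rₚ)/(rₐ + rₚ) = (1.351e+10 − 9.463e+08)/(1.351e+10 + 9.463e+08) ≈ 0.8691
(b) a = (rₚ + rₐ)/2 = (9.463e+08 + 1.351e+10)/2 ≈ 7.228e+09 m
(c) With a = (rₚ + rₐ)/2 = 7.22815e+09 m, T = 2π √(a³/GM) = 2π √((7.22815e+09)³/2.348e+16) s ≈ 2.52e+07 s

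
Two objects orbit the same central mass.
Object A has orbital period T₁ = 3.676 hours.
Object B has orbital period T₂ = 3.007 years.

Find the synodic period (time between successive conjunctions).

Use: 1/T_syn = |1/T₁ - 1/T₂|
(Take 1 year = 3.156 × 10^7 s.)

Convert to SI: T₁ = 3.676 hours = 13233.6 s; T₂ = 3.007 years = 9.49009e+07 s.
T_syn = |T₁ · T₂ / (T₁ − T₂)|.
T_syn = |13233.6 · 9.49009e+07 / (13233.6 − 9.49009e+07)| s ≈ 1.324e+04 s = 3.677 hours.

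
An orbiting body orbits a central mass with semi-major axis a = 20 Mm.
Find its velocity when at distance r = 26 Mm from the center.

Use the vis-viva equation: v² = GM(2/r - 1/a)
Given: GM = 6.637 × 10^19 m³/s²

Convert to SI: a = 20 Mm = 2e+07 m; r = 26 Mm = 2.6e+07 m.
Vis-viva: v = √(GM · (2/r − 1/a)).
2/r − 1/a = 2/2.6e+07 − 1/2e+07 = 2.69231e-08 m⁻¹.
v = √(6.637e+19 · 2.69231e-08) m/s ≈ 1.337e+06 m/s = 1337 km/s.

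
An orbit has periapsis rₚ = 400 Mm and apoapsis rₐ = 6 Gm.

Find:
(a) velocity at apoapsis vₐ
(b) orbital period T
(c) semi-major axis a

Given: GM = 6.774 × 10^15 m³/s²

Convert to SI: rₚ = 400 Mm = 4e+08 m; rₐ = 6 Gm = 6e+09 m.
(a) With a = (rₚ + rₐ)/2 = 3.2e+09 m, vₐ = √(GM (2/rₐ − 1/a)) = √(6.774e+15 · (2/6e+09 − 1/3.2e+09)) m/s ≈ 375.7 m/s
(b) With a = (rₚ + rₐ)/2 = 3.2e+09 m, T = 2π √(a³/GM) = 2π √((3.2e+09)³/6.774e+15) s ≈ 1.382e+07 s
(c) a = (rₚ + rₐ)/2 = (4e+08 + 6e+09)/2 ≈ 3.2e+09 m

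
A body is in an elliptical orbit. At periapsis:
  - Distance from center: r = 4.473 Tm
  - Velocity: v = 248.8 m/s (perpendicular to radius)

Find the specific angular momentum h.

Convert to SI: r = 4.473 Tm = 4.473e+12 m.
With v perpendicular to r, h = r · v.
h = 4.473e+12 · 248.8 m²/s ≈ 1.113e+15 m²/s.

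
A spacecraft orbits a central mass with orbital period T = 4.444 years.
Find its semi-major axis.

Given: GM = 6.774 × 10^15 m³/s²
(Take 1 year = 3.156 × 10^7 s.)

Convert to SI: T = 4.444 years = 1.40253e+08 s.
Invert Kepler's third law: a = (GM · T² / (4π²))^(1/3).
Substituting T = 1.40253e+08 s and GM = 6.774e+15 m³/s²:
a = (6.774e+15 · (1.40253e+08)² / (4π²))^(1/3) m
a ≈ 1.5e+10 m = 15 Gm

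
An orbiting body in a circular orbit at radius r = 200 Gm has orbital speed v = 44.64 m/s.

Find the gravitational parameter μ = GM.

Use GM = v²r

Convert to SI: r = 200 Gm = 2e+11 m.
For a circular orbit v² = GM/r, so GM = v² · r.
GM = (44.64)² · 2e+11 m³/s² ≈ 3.985e+14 m³/s² = 3.985 × 10^14 m³/s².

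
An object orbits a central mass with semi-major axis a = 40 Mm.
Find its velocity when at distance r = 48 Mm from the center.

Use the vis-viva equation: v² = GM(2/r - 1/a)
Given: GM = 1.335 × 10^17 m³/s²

Convert to SI: a = 40 Mm = 4e+07 m; r = 48 Mm = 4.8e+07 m.
Vis-viva: v = √(GM · (2/r − 1/a)).
2/r − 1/a = 2/4.8e+07 − 1/4e+07 = 1.66667e-08 m⁻¹.
v = √(1.335e+17 · 1.66667e-08) m/s ≈ 4.717e+04 m/s = 47.17 km/s.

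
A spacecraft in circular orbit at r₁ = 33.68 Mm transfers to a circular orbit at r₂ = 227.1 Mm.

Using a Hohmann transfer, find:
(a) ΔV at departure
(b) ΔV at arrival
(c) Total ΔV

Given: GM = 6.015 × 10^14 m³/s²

Convert to SI: r₁ = 33.68 Mm = 3.368e+07 m; r₂ = 227.1 Mm = 2.271e+08 m.
Transfer semi-major axis: a_t = (r₁ + r₂)/2 = (3.368e+07 + 2.271e+08)/2 = 1.3039e+08 m.
Circular speeds: v₁ = √(GM/r₁) = 4226.02 m/s, v₂ = √(GM/r₂) = 1627.46 m/s.
Transfer speeds (vis-viva v² = GM(2/r − 1/a_t)): v₁ᵗ = 5577.23 m/s, v₂ᵗ = 827.129 m/s.
(a) ΔV₁ = |v₁ᵗ − v₁| ≈ 1351 m/s = 1.351 km/s.
(b) ΔV₂ = |v₂ − v₂ᵗ| ≈ 800.3 m/s = 800.3 m/s.
(c) ΔV_total = ΔV₁ + ΔV₂ ≈ 2152 m/s = 2.152 km/s.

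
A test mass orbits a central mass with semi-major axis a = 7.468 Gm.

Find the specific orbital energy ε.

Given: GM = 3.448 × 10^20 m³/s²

Convert to SI: a = 7.468 Gm = 7.468e+09 m.
ε = −GM / (2a).
ε = −3.448e+20 / (2 · 7.468e+09) J/kg ≈ -2.309e+10 J/kg = -23.09 GJ/kg.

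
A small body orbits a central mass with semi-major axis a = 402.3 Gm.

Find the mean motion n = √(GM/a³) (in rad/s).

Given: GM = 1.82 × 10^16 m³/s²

Convert to SI: a = 402.3 Gm = 4.023e+11 m.
n = √(GM / a³).
n = √(1.82e+16 / (4.023e+11)³) rad/s ≈ 5.287e-10 rad/s.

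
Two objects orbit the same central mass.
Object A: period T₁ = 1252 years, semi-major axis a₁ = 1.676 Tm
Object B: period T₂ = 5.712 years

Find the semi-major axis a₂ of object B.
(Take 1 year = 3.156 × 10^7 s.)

Convert to SI: T₁ = 1252 years = 3.95131e+10 s; a₁ = 1.676 Tm = 1.676e+12 m; T₂ = 5.712 years = 1.80271e+08 s.
Kepler's third law: (T₁/T₂)² = (a₁/a₂)³ ⇒ a₂ = a₁ · (T₂/T₁)^(2/3).
T₂/T₁ = 1.80271e+08 / 3.95131e+10 = 0.0045623.
a₂ = 1.676e+12 · (0.0045623)^(2/3) m ≈ 4.61e+10 m = 46.1 Gm.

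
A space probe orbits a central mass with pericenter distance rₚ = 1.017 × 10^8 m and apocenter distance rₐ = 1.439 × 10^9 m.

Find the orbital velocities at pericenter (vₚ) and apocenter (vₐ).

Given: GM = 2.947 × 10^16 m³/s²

Use the vis-viva equation v² = GM(2/r − 1/a) with a = (rₚ + rₐ)/2 = (1.017e+08 + 1.439e+09)/2 = 7.7035e+08 m.
vₚ = √(GM · (2/rₚ − 1/a)) = √(2.947e+16 · (2/1.017e+08 − 1/7.7035e+08)) m/s ≈ 2.327e+04 m/s = 23.27 km/s.
vₐ = √(GM · (2/rₐ − 1/a)) = √(2.947e+16 · (2/1.439e+09 − 1/7.7035e+08)) m/s ≈ 1644 m/s = 1.644 km/s.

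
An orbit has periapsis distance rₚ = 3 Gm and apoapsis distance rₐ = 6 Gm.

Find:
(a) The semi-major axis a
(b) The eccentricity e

Convert to SI: rₚ = 3 Gm = 3e+09 m; rₐ = 6 Gm = 6e+09 m.
(a) a = (rₚ + rₐ) / 2 = (3e+09 + 6e+09) / 2 ≈ 4.5e+09 m = 4.5 Gm.
(b) e = (rₐ − rₚ) / (rₐ + rₚ) = (6e+09 − 3e+09) / (6e+09 + 3e+09) ≈ 0.3333.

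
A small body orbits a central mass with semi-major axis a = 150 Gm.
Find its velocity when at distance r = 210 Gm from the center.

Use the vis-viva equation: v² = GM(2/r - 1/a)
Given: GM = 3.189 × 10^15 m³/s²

Convert to SI: a = 150 Gm = 1.5e+11 m; r = 210 Gm = 2.1e+11 m.
Vis-viva: v = √(GM · (2/r − 1/a)).
2/r − 1/a = 2/2.1e+11 − 1/1.5e+11 = 2.85714e-12 m⁻¹.
v = √(3.189e+15 · 2.85714e-12) m/s ≈ 95.45 m/s = 95.45 m/s.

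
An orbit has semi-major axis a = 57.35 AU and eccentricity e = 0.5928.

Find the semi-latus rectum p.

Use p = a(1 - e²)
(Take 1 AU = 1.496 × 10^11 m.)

Convert to SI: a = 57.35 AU = 8.57956e+12 m.
p = a (1 − e²).
p = 8.57956e+12 · (1 − (0.5928)²) = 8.57956e+12 · 0.648588 ≈ 5.565e+12 m = 37.2 AU.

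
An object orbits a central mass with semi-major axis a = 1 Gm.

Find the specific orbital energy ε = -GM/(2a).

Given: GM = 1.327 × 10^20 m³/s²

Convert to SI: a = 1 Gm = 1e+09 m.
ε = −GM / (2a).
ε = −1.327e+20 / (2 · 1e+09) J/kg ≈ -6.635e+10 J/kg = -66.35 GJ/kg.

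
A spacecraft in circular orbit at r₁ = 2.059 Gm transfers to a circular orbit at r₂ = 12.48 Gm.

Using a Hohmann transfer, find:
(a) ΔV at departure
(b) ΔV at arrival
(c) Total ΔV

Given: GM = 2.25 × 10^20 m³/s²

Convert to SI: r₁ = 2.059 Gm = 2.059e+09 m; r₂ = 12.48 Gm = 1.248e+10 m.
Transfer semi-major axis: a_t = (r₁ + r₂)/2 = (2.059e+09 + 1.248e+10)/2 = 7.2695e+09 m.
Circular speeds: v₁ = √(GM/r₁) = 330570 m/s, v₂ = √(GM/r₂) = 134272 m/s.
Transfer speeds (vis-viva v² = GM(2/r − 1/a_t)): v₁ᵗ = 433130 m/s, v₂ᵗ = 71459.5 m/s.
(a) ΔV₁ = |v₁ᵗ − v₁| ≈ 1.026e+05 m/s = 102.6 km/s.
(b) ΔV₂ = |v₂ − v₂ᵗ| ≈ 6.281e+04 m/s = 62.81 km/s.
(c) ΔV_total = ΔV₁ + ΔV₂ ≈ 1.654e+05 m/s = 165.4 km/s.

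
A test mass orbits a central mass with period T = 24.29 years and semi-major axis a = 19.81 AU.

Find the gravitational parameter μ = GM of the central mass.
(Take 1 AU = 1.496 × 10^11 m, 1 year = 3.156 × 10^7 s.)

Convert to SI: T = 24.29 years = 7.66592e+08 s; a = 19.81 AU = 2.96358e+12 m.
GM = 4π² · a³ / T².
GM = 4π² · (2.96358e+12)³ / (7.66592e+08)² m³/s² ≈ 1.749e+21 m³/s² = 1.749 × 10^21 m³/s².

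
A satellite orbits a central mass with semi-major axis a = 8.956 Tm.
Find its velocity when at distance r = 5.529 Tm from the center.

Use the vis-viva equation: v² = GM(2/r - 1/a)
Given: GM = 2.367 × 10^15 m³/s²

Convert to SI: a = 8.956 Tm = 8.956e+12 m; r = 5.529 Tm = 5.529e+12 m.
Vis-viva: v = √(GM · (2/r − 1/a)).
2/r − 1/a = 2/5.529e+12 − 1/8.956e+12 = 2.50072e-13 m⁻¹.
v = √(2.367e+15 · 2.50072e-13) m/s ≈ 24.33 m/s = 24.33 m/s.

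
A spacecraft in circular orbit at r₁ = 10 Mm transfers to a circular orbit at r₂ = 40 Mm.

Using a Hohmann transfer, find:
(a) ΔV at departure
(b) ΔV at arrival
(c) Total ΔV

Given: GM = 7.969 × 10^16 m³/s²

Convert to SI: r₁ = 10 Mm = 1e+07 m; r₂ = 40 Mm = 4e+07 m.
Transfer semi-major axis: a_t = (r₁ + r₂)/2 = (1e+07 + 4e+07)/2 = 2.5e+07 m.
Circular speeds: v₁ = √(GM/r₁) = 89269.3 m/s, v₂ = √(GM/r₂) = 44634.6 m/s.
Transfer speeds (vis-viva v² = GM(2/r − 1/a_t)): v₁ᵗ = 112918 m/s, v₂ᵗ = 28229.4 m/s.
(a) ΔV₁ = |v₁ᵗ − v₁| ≈ 2.365e+04 m/s = 23.65 km/s.
(b) ΔV₂ = |v₂ − v₂ᵗ| ≈ 1.641e+04 m/s = 16.41 km/s.
(c) ΔV_total = ΔV₁ + ΔV₂ ≈ 4.005e+04 m/s = 40.05 km/s.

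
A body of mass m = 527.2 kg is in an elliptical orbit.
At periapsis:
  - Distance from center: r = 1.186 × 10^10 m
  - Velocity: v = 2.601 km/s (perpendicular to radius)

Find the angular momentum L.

Convert to SI: v = 2.601 km/s = 2601 m/s.
Since v is perpendicular to r, L = m · v · r.
L = 527.2 · 2601 · 1.186e+10 kg·m²/s ≈ 1.626e+16 kg·m²/s.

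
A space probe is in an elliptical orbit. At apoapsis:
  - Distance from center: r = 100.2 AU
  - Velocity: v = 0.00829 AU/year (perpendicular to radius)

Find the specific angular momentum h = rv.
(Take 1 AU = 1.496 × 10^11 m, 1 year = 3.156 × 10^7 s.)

Convert to SI: r = 100.2 AU = 1.49899e+13 m; v = 0.00829 AU/year = 39.2961 m/s.
With v perpendicular to r, h = r · v.
h = 1.49899e+13 · 39.2961 m²/s ≈ 5.89e+14 m²/s.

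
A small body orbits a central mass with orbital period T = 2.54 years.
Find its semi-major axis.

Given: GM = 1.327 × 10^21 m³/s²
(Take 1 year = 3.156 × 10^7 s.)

Convert to SI: T = 2.54 years = 8.01624e+07 s.
Invert Kepler's third law: a = (GM · T² / (4π²))^(1/3).
Substituting T = 8.01624e+07 s and GM = 1.327e+21 m³/s²:
a = (1.327e+21 · (8.01624e+07)² / (4π²))^(1/3) m
a ≈ 6e+11 m = 600 Gm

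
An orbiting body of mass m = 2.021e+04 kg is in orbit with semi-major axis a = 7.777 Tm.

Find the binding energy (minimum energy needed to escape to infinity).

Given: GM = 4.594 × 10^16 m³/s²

Convert to SI: a = 7.777 Tm = 7.777e+12 m.
Total orbital energy is E = −GMm/(2a); binding energy is E_bind = −E = GMm/(2a).
E_bind = 4.594e+16 · 2.021e+04 / (2 · 7.777e+12) J ≈ 5.969e+07 J = 59.69 MJ.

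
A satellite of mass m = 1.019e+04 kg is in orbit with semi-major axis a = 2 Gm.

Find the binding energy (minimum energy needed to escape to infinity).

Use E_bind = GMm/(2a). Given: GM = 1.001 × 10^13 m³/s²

Convert to SI: a = 2 Gm = 2e+09 m.
Total orbital energy is E = −GMm/(2a); binding energy is E_bind = −E = GMm/(2a).
E_bind = 1.001e+13 · 1.019e+04 / (2 · 2e+09) J ≈ 2.55e+07 J = 25.5 MJ.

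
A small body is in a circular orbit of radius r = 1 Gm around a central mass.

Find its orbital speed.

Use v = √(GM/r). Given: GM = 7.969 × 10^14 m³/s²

Convert to SI: r = 1 Gm = 1e+09 m.
For a circular orbit, gravity supplies the centripetal force, so v = √(GM / r).
v = √(7.969e+14 / 1e+09) m/s ≈ 892.7 m/s = 892.7 m/s.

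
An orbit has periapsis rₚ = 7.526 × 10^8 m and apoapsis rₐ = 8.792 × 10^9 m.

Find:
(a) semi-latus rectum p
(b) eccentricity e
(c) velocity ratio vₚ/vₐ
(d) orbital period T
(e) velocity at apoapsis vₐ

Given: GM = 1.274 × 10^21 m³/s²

(a) From a = (rₚ + rₐ)/2 = 4.7723e+09 m and e = (rₐ − rₚ)/(rₐ + rₚ) = 0.842298, p = a(1 − e²) = 4.7723e+09 · (1 − (0.842298)²) ≈ 1.387e+09 m
(b) e = (rₐ − rₚ)/(rₐ + rₚ) = (8.792e+09 − 7.526e+08)/(8.792e+09 + 7.526e+08) ≈ 0.8423
(c) Conservation of angular momentum (rₚvₚ = rₐvₐ) gives vₚ/vₐ = rₐ/rₚ = 8.792e+09/7.526e+08 ≈ 11.68
(d) With a = (rₚ + rₐ)/2 = 4.7723e+09 m, T = 2π √(a³/GM) = 2π √((4.7723e+09)³/1.274e+21) s ≈ 5.803e+04 s
(e) With a = (rₚ + rₐ)/2 = 4.7723e+09 m, vₐ = √(GM (2/rₐ − 1/a)) = √(1.274e+21 · (2/8.792e+09 − 1/4.7723e+09)) m/s ≈ 1.512e+05 m/s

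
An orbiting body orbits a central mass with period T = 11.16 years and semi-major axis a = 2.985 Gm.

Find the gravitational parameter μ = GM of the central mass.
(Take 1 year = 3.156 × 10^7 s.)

Convert to SI: T = 11.16 years = 3.5221e+08 s; a = 2.985 Gm = 2.985e+09 m.
GM = 4π² · a³ / T².
GM = 4π² · (2.985e+09)³ / (3.5221e+08)² m³/s² ≈ 8.464e+12 m³/s² = 8.464 × 10^12 m³/s².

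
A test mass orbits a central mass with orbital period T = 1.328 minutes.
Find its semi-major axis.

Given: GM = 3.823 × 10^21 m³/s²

Convert to SI: T = 1.328 minutes = 79.68 s.
Invert Kepler's third law: a = (GM · T² / (4π²))^(1/3).
Substituting T = 79.68 s and GM = 3.823e+21 m³/s²:
a = (3.823e+21 · (79.68)² / (4π²))^(1/3) m
a ≈ 8.503e+07 m = 85.03 Mm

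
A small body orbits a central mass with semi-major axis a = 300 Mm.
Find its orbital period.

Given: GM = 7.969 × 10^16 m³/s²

Convert to SI: a = 300 Mm = 3e+08 m.
Kepler's third law: T = 2π √(a³ / GM).
Substituting a = 3e+08 m and GM = 7.969e+16 m³/s²:
T = 2π √((3e+08)³ / 7.969e+16) s
T ≈ 1.157e+05 s = 1.339 days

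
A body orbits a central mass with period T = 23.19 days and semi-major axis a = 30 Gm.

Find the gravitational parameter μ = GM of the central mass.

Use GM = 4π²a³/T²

Convert to SI: T = 23.19 days = 2.00362e+06 s; a = 30 Gm = 3e+10 m.
GM = 4π² · a³ / T².
GM = 4π² · (3e+10)³ / (2.00362e+06)² m³/s² ≈ 2.655e+20 m³/s² = 2.655 × 10^20 m³/s².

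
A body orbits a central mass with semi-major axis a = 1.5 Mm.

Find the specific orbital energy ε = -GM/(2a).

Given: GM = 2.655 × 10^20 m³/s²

Convert to SI: a = 1.5 Mm = 1.5e+06 m.
ε = −GM / (2a).
ε = −2.655e+20 / (2 · 1.5e+06) J/kg ≈ -8.85e+13 J/kg = -8.85e+04 GJ/kg.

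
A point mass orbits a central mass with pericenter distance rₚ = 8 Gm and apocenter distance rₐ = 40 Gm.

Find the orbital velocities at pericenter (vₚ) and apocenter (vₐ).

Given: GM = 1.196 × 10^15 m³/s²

Convert to SI: rₚ = 8 Gm = 8e+09 m; rₐ = 40 Gm = 4e+10 m.
Use the vis-viva equation v² = GM(2/r − 1/a) with a = (rₚ + rₐ)/2 = (8e+09 + 4e+10)/2 = 2.4e+10 m.
vₚ = √(GM · (2/rₚ − 1/a)) = √(1.196e+15 · (2/8e+09 − 1/2.4e+10)) m/s ≈ 499.2 m/s = 499.2 m/s.
vₐ = √(GM · (2/rₐ − 1/a)) = √(1.196e+15 · (2/4e+10 − 1/2.4e+10)) m/s ≈ 99.83 m/s = 99.83 m/s.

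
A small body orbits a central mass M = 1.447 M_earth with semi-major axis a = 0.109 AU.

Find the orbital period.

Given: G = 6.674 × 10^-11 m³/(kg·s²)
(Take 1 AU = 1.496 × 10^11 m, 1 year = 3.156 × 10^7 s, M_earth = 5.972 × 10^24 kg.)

Convert to SI: a = 0.109 AU = 1.63064e+10 m; M = 1.447 M_earth = 8.64148e+24 kg.
GM = G · M = 6.674e-11 · 8.64148e+24 = 5.76733e+14 m³/s².
Kepler's third law: T = 2π √(a³ / GM).
Substituting a = 1.63064e+10 m and GM = 5.76733e+14 m³/s²:
T = 2π √((1.63064e+10)³ / 5.76733e+14) s
T ≈ 5.448e+08 s = 17.26 years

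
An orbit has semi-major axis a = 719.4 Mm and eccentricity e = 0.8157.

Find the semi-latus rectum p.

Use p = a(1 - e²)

Convert to SI: a = 719.4 Mm = 7.194e+08 m.
p = a (1 − e²).
p = 7.194e+08 · (1 − (0.8157)²) = 7.194e+08 · 0.334634 ≈ 2.407e+08 m = 240.7 Mm.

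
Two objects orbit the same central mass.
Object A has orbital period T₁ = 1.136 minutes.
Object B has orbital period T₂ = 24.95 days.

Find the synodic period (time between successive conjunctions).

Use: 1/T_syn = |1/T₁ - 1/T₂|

Convert to SI: T₁ = 1.136 minutes = 68.16 s; T₂ = 24.95 days = 2.15568e+06 s.
T_syn = |T₁ · T₂ / (T₁ − T₂)|.
T_syn = |68.16 · 2.15568e+06 / (68.16 − 2.15568e+06)| s ≈ 68.16 s = 1.136 minutes.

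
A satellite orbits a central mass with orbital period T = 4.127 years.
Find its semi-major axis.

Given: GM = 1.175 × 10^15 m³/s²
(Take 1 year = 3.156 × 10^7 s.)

Convert to SI: T = 4.127 years = 1.30248e+08 s.
Invert Kepler's third law: a = (GM · T² / (4π²))^(1/3).
Substituting T = 1.30248e+08 s and GM = 1.175e+15 m³/s²:
a = (1.175e+15 · (1.30248e+08)² / (4π²))^(1/3) m
a ≈ 7.963e+09 m = 7.963 Gm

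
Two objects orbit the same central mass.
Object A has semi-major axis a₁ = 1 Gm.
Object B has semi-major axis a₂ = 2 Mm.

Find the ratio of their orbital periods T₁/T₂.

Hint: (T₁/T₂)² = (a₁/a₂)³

Convert to SI: a₁ = 1 Gm = 1e+09 m; a₂ = 2 Mm = 2e+06 m.
From Kepler's third law, (T₁/T₂)² = (a₁/a₂)³, so T₁/T₂ = (a₁/a₂)^(3/2).
a₁/a₂ = 1e+09 / 2e+06 = 500.
T₁/T₂ = (500)^(3/2) ≈ 1.118e+04.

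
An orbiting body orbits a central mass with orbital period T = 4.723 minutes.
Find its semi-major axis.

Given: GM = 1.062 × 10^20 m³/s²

Convert to SI: T = 4.723 minutes = 283.38 s.
Invert Kepler's third law: a = (GM · T² / (4π²))^(1/3).
Substituting T = 283.38 s and GM = 1.062e+20 m³/s²:
a = (1.062e+20 · (283.38)² / (4π²))^(1/3) m
a ≈ 6e+07 m = 60 Mm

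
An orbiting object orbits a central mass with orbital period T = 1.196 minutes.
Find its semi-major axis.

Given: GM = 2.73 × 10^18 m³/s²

Convert to SI: T = 1.196 minutes = 71.76 s.
Invert Kepler's third law: a = (GM · T² / (4π²))^(1/3).
Substituting T = 71.76 s and GM = 2.73e+18 m³/s²:
a = (2.73e+18 · (71.76)² / (4π²))^(1/3) m
a ≈ 7.088e+06 m = 7.088 Mm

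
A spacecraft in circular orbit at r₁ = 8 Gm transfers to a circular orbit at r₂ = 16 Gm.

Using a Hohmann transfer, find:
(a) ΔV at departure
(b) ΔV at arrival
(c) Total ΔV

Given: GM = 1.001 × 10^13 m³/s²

Convert to SI: r₁ = 8 Gm = 8e+09 m; r₂ = 16 Gm = 1.6e+10 m.
Transfer semi-major axis: a_t = (r₁ + r₂)/2 = (8e+09 + 1.6e+10)/2 = 1.2e+10 m.
Circular speeds: v₁ = √(GM/r₁) = 35.373 m/s, v₂ = √(GM/r₂) = 25.0125 m/s.
Transfer speeds (vis-viva v² = GM(2/r − 1/a_t)): v₁ᵗ = 40.8452 m/s, v₂ᵗ = 20.4226 m/s.
(a) ΔV₁ = |v₁ᵗ − v₁| ≈ 5.472 m/s = 5.472 m/s.
(b) ΔV₂ = |v₂ − v₂ᵗ| ≈ 4.59 m/s = 4.59 m/s.
(c) ΔV_total = ΔV₁ + ΔV₂ ≈ 10.06 m/s = 10.06 m/s.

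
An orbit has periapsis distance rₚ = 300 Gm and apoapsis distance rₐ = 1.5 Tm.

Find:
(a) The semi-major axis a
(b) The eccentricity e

Convert to SI: rₚ = 300 Gm = 3e+11 m; rₐ = 1.5 Tm = 1.5e+12 m.
(a) a = (rₚ + rₐ) / 2 = (3e+11 + 1.5e+12) / 2 ≈ 9e+11 m = 900 Gm.
(b) e = (rₐ − rₚ) / (rₐ + rₚ) = (1.5e+12 − 3e+11) / (1.5e+12 + 3e+11) ≈ 0.6667.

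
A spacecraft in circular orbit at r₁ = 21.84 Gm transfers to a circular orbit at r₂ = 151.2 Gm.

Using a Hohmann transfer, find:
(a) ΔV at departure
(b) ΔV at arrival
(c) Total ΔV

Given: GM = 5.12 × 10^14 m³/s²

Convert to SI: r₁ = 21.84 Gm = 2.184e+10 m; r₂ = 151.2 Gm = 1.512e+11 m.
Transfer semi-major axis: a_t = (r₁ + r₂)/2 = (2.184e+10 + 1.512e+11)/2 = 8.652e+10 m.
Circular speeds: v₁ = √(GM/r₁) = 153.112 m/s, v₂ = √(GM/r₂) = 58.1914 m/s.
Transfer speeds (vis-viva v² = GM(2/r − 1/a_t)): v₁ᵗ = 202.407 m/s, v₂ᵗ = 29.2366 m/s.
(a) ΔV₁ = |v₁ᵗ − v₁| ≈ 49.3 m/s = 49.3 m/s.
(b) ΔV₂ = |v₂ − v₂ᵗ| ≈ 28.95 m/s = 28.95 m/s.
(c) ΔV_total = ΔV₁ + ΔV₂ ≈ 78.25 m/s = 78.25 m/s.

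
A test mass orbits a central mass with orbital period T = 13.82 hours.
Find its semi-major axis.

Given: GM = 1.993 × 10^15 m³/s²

Convert to SI: T = 13.82 hours = 49752 s.
Invert Kepler's third law: a = (GM · T² / (4π²))^(1/3).
Substituting T = 49752 s and GM = 1.993e+15 m³/s²:
a = (1.993e+15 · (49752)² / (4π²))^(1/3) m
a ≈ 4.999e+07 m = 49.99 Mm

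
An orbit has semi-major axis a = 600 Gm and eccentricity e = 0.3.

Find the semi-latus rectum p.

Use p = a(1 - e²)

Convert to SI: a = 600 Gm = 6e+11 m.
p = a (1 − e²).
p = 6e+11 · (1 − (0.3)²) = 6e+11 · 0.91 ≈ 5.46e+11 m = 546 Gm.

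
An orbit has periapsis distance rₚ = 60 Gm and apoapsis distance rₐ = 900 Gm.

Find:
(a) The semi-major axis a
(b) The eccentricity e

Convert to SI: rₚ = 60 Gm = 6e+10 m; rₐ = 900 Gm = 9e+11 m.
(a) a = (rₚ + rₐ) / 2 = (6e+10 + 9e+11) / 2 ≈ 4.8e+11 m = 480 Gm.
(b) e = (rₐ − rₚ) / (rₐ + rₚ) = (9e+11 − 6e+10) / (9e+11 + 6e+10) ≈ 0.875.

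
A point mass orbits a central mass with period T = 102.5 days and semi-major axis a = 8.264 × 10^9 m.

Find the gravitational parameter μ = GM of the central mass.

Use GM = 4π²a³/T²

Convert to SI: T = 102.5 days = 8.856e+06 s.
GM = 4π² · a³ / T².
GM = 4π² · (8.264e+09)³ / (8.856e+06)² m³/s² ≈ 2.841e+17 m³/s² = 2.841 × 10^17 m³/s².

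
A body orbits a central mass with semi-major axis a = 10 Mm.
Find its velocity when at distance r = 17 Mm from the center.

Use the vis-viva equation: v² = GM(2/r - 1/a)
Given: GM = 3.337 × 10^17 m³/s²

Convert to SI: a = 10 Mm = 1e+07 m; r = 17 Mm = 1.7e+07 m.
Vis-viva: v = √(GM · (2/r − 1/a)).
2/r − 1/a = 2/1.7e+07 − 1/1e+07 = 1.76471e-08 m⁻¹.
v = √(3.337e+17 · 1.76471e-08) m/s ≈ 7.674e+04 m/s = 76.74 km/s.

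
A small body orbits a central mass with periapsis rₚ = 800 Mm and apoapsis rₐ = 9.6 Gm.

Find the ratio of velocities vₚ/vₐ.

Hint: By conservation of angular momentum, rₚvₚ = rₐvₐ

Convert to SI: rₚ = 800 Mm = 8e+08 m; rₐ = 9.6 Gm = 9.6e+09 m.
Conservation of angular momentum gives rₚvₚ = rₐvₐ, so vₚ/vₐ = rₐ/rₚ.
vₚ/vₐ = 9.6e+09 / 8e+08 ≈ 12.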